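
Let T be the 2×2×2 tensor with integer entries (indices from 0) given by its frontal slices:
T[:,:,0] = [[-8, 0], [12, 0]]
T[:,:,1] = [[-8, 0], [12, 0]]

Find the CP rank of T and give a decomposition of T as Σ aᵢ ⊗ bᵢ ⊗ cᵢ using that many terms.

Lower bound: T ≠ 0 (e.g. T[0,0,0] = -8), so rank(T) ≥ 1.
Upper bound: if T = a ⊗ b ⊗ c then every fibre of T is a multiple of the corresponding factor, so read the factors off the fibres through the nonzero entry T[0,0,0] = -8.
The mode-1 fibre T[:,0,0] = [-8, 12] gives a = (2, -3) (primitive direction); the mode-2 fibre T[0,:,0] = [-8, 0] gives b = (1, 0); then c[k] = T[0,0,k] / (a[0]·b[0]) = [-8, -8] / 2 = (-4, -4).
Expanding (2, -3) ⊗ (1, 0) ⊗ (-4, -4) reproduces all 8 entries of T, so T = (2, -3) ⊗ (1, 0) ⊗ (-4, -4) and rank(T) ≤ 1.
These bounds meet, so rank(T) = 1.

rank(T) = 1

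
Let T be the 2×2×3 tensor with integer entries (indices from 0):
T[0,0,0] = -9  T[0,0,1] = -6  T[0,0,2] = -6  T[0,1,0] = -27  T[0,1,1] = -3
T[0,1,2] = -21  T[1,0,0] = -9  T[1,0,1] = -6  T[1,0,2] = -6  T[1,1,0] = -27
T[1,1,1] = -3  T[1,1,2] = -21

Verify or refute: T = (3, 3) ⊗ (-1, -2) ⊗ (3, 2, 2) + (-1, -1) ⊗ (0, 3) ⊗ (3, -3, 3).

Reconstruct entrywise from the claimed factors. For example, T[0,0,1] = -6 and Σₗ aₗ[0]bₗ[0]cₗ[1] = (3)·(-1)·(2) + (-1)·(0)·(-3) = -6; checking all 12 entries, every one matches. The claim holds.

Yes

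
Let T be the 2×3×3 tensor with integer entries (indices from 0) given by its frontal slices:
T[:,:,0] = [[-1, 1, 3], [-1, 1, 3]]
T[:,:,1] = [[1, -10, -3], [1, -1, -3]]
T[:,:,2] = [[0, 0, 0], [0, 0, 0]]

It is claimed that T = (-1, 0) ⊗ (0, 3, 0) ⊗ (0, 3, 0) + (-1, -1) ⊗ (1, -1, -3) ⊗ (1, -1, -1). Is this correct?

Reconstruct entry (0,0,2) from the claimed factors: Σₗ aₗ[0]bₗ[0]cₗ[2] = (-1)·(0)·(0) + (-1)·(1)·(-1) = 1, but T[0,0,2] = 0. The claim is false.

No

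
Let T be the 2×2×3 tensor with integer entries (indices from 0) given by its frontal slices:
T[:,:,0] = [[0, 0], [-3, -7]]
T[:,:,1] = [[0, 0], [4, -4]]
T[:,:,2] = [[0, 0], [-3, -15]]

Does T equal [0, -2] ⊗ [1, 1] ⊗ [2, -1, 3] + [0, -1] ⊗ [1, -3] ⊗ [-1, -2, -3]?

Reconstruct entrywise from the claimed factors. For example, T[1,0,2] = -3 and Σₗ aₗ[1]bₗ[0]cₗ[2] = (-2)·(1)·(3) + (-1)·(1)·(-3) = -3; checking all 12 entries, every one matches. The claim holds.

Yes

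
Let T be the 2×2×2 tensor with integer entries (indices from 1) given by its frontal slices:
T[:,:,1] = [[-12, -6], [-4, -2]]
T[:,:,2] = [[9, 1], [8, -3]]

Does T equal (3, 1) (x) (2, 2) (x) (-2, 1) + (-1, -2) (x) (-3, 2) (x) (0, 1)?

Reconstruct entry (1,2,1) from the claimed factors: Σₗ aₗ[1]bₗ[2]cₗ[1] = (3)·(2)·(-2) + (-1)·(2)·(0) = -12, but T[1,2,1] = -6. The claim is false.

No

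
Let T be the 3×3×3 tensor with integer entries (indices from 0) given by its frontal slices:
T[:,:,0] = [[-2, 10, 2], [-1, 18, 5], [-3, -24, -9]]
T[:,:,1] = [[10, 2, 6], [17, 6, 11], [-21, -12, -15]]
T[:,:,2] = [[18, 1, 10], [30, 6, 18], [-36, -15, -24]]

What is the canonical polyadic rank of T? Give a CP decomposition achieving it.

rank(T) = 2

Lower bound: the mode-3 unfolding of T (rows indexed by k, columns by (i,j) = (0,0), (0,1), (0,2), (1,0), (1,1), (1,2), (2,0), (2,1), (2,2)) is [[-2, 10, 2, -1, 18, 5, -3, -24, -9], [10, 2, 6, 17, 6, 11, -21, -12, -15], [18, 1, 10, 30, 6, 18, -36, -15, -24]].
There the 2×2 minor on rows k ∈ {0, 1}, columns (i,j) ∈ {(0,0), (0,1)} is det [[-2, 10], [10, 2]] = -104 ≠ 0, so this unfolding has rank ≥ 2; CP rank is at least every unfolding rank, so rank(T) ≥ 2. (Flattening ranks never certify an upper bound on CP rank; for that we must actually write T with 2 rank-1 terms.)
Upper bound — finding two terms. Write S_k = T[:,:,k] for the frontal slices: S₀ = [[-2, 10, 2], [-1, 18, 5], [-3, -24, -9]], S₁ = [[10, 2, 6], [17, 6, 11], [-21, -12, -15]], S₂ = [[18, 1, 10], [30, 6, 18], [-36, -15, -24]].
If T = a₁ ⊗ b₁ ⊗ c₁ + a₂ ⊗ b₂ ⊗ c₂ then each S_k = c₁[k]·a₁b₁ᵀ + c₂[k]·a₂b₂ᵀ. S₀ and S₁ are linearly independent, so a₁b₁ᵀ and a₂b₂ᵀ must span the same plane of matrices: they are the rank-1 matrices of the form x·S₀ + y·S₁.
The 2×2 minor of x·S₀ + y·S₁ on rows {0,1}, columns {0,1} is −26·x² + 26·y² = (-26)·(x − y)(x + y), vanishing at (x:y) = (1:1) and (1:-1).
M₁ = S₀ + S₁ = [[8, 12, 8], [16, 24, 16], [-24, -36, -24]] = 4·(1, 2, -3)(2, 3, 2)ᵀ and M₂ = S₀ − S₁ = [[-12, 8, -4], [-18, 12, -6], [18, -12, 6]] = (-2)·(2, 3, -3)(3, -2, 1)ᵀ, so take a₁ = (1, 2, -3), b₁ = (2, 3, 2), a₂ = (2, 3, -3), b₂ = (3, -2, 1).
Each slice is an integer combination of E₁ = a₁b₁ᵀ and E₂ = a₂b₂ᵀ: S₀ = 2·E₁ − E₂, S₁ = 2·E₁ + E₂, S₂ = 3·E₁ + 2·E₂; reading off coefficients, c₁ = (2, 2, 3) and c₂ = (-1, 1, 2).
Hence T = (1, 2, -3) ⊗ (2, 3, 2) ⊗ (2, 2, 3) + (2, 3, -3) ⊗ (3, -2, 1) ⊗ (-1, 1, 2), so rank(T) ≤ 2.
These bounds meet, so rank(T) = 2.
Check entry T[0,2,1] = 6: (1)·(2)·(2) + (2)·(1)·(1) = 6.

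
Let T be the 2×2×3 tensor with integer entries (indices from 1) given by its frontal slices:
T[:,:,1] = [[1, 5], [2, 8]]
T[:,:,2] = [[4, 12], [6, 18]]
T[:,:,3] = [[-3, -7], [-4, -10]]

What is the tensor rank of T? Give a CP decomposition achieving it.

rank(T) = 2

Lower bound: in the mode-3 unfolding of T (rows indexed by k, columns by (i,j)) the 2×2 minor on rows k ∈ {1, 2}, columns (i,j) ∈ {(1,1), (1,2)} is det [[1, 5], [4, 12]] = -8 ≠ 0, so that unfolding has rank ≥ 2 and hence rank(T) ≥ 2 (CP rank is at least every unfolding rank, though it can be larger).
Upper bound: with S_k = T[:,:,k], the two rank-1 terms a₁b₁ᵀ, a₂b₂ᵀ are the rank-1 members of the pencil x·S₁ + y·S₂.
det(x·S₁ + y·S₂) is −2·x² − 4·xy = (-2)·(x + 2·y)(x), vanishing at (x:y) = (2:-1) and (0:1).
M₁ = 2·S₁ − S₂ = [[-2, -2], [-2, -2]] = (-2)·[1, 1][1, 1]ᵀ and M₂ = S₂ = [[4, 12], [6, 18]] = 2·[2, 3][1, 3]ᵀ, so take a₁ = [1, 1], b₁ = [1, 1], a₂ = [2, 3], b₂ = [1, 3].
Each slice is an integer combination of E₁ = a₁b₁ᵀ and E₂ = a₂b₂ᵀ: S₁ = −E₁ + E₂, S₂ = 2·E₂, S₃ = −E₁ − E₂; reading off coefficients, c₁ = [-1, 0, -1] and c₂ = [1, 2, -1].
Hence T = [1, 1] (x) [1, 1] (x) [-1, 0, -1] + [2, 3] (x) [1, 3] (x) [1, 2, -1], so rank(T) ≤ 2.
These bounds meet, so rank(T) = 2.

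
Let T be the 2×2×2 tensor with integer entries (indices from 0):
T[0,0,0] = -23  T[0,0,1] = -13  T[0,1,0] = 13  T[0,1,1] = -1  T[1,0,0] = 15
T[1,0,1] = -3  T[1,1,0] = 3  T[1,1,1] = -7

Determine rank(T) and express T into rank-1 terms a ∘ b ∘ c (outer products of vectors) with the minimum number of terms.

rank(T) = 2

Lower bound: the mode-3 unfolding of T (rows indexed by k, columns by (i,j) = (0,0), (0,1), (1,0), (1,1)) is [[-23, 13, 15, 3], [-13, -1, -3, -7]].
There the 2×2 minor on rows k ∈ {0, 1}, columns (i,j) ∈ {(0,0), (0,1)} is det [[-23, 13], [-13, -1]] = 192 ≠ 0, so this unfolding has rank ≥ 2; CP rank is at least every unfolding rank, so rank(T) ≥ 2. (Flattening ranks never certify an upper bound on CP rank; for that we must actually write T with 2 rank-1 terms.)
Upper bound — finding two terms. Write S_k = T[:,:,k] for the frontal slices: S₀ = [[-23, 13], [15, 3]], S₁ = [[-13, -1], [-3, -7]].
If T = a₁ ∘ b₁ ∘ c₁ + a₂ ∘ b₂ ∘ c₂ then each S_k = c₁[k]·a₁b₁ᵀ + c₂[k]·a₂b₂ᵀ. S₀ and S₁ are linearly independent, so a₁b₁ᵀ and a₂b₂ᵀ must span the same plane of matrices: they are the rank-1 matrices of the form x·S₀ + y·S₁.
det(x·S₀ + y·S₁) is −264·x² + 176·xy + 88·y² = (-88)·(x − y)(3·x + y), vanishing at (x:y) = (1:1) and (1:-3).
M₁ = S₀ + S₁ = [[-36, 12], [12, -4]] = (-4)·[3, -1][3, -1]ᵀ and M₂ = S₀ − 3·S₁ = [[16, 16], [24, 24]] = 8·[2, 3][1, 1]ᵀ, so take a₁ = [3, -1], b₁ = [3, -1], a₂ = [2, 3], b₂ = [1, 1].
Each slice is an integer combination of E₁ = a₁b₁ᵀ and E₂ = a₂b₂ᵀ: S₀ = −3·E₁ + 2·E₂, S₁ = −E₁ − 2·E₂; reading off coefficients, c₁ = [-3, -1] and c₂ = [2, -2].
Hence T = [3, -1] ∘ [3, -1] ∘ [-3, -1] + [2, 3] ∘ [1, 1] ∘ [2, -2], so rank(T) ≤ 2.
These bounds meet, so rank(T) = 2.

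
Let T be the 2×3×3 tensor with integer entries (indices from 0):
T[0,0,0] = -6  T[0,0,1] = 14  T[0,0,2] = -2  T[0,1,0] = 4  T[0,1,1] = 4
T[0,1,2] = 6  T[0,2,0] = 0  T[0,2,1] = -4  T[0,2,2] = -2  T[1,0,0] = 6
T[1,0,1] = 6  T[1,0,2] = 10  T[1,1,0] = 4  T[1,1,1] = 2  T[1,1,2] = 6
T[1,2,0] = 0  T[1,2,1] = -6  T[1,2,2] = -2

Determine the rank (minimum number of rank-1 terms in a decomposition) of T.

Lower bound: the mode-3 unfolding of T (rows indexed by k, columns by (i,j) = (0,0), (0,1), (0,2), (1,0), (1,1), (1,2)) is [[-6, 4, 0, 6, 4, 0], [14, 4, -4, 6, 2, -6], [-2, 6, -2, 10, 6, -2]].
There the 3×3 minor on rows k ∈ {0, 1, 2}, columns (i,j) ∈ {(0,0), (0,1), (0,2)} is det [[-6, 4, 0], [14, 4, -4], [-2, 6, -2]] = 48 ≠ 0, so this unfolding has rank ≥ 3; CP rank is at least every unfolding rank, so rank(T) ≥ 3. (Unfolding ranks only ever bound the CP rank from below — rank(T) can be strictly larger than all of them — so the matching upper bound has to come from an explicit 3-term decomposition.)
Upper bound: T is a sum of 3 rank-1 terms, T = [1, -1] ⊗ [1, 1, 1] ⊗ [-2, 2, -2] + [1, 0] ⊗ [2, -1, -1] ⊗ [-4, 2, -4] + [1, 1] ⊗ [2, 1, -1] ⊗ [2, 4, 4] (written with every a and b primitive with positive leading entry and the scale carried by c; CP decompositions are not unique, and this one is verified by expanding entrywise), so rank(T) ≤ 3.
These bounds meet, so rank(T) = 3.

3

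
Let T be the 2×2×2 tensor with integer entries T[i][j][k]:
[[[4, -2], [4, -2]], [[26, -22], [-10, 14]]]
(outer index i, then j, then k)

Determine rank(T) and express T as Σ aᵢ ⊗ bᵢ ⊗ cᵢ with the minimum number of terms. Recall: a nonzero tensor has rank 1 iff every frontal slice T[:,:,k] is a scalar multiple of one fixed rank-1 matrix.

rank(T) = 2

Lower bound: in the mode-2 unfolding of T (rows indexed by j, columns by (i,k)) the 2×2 minor on rows j ∈ {0, 1}, columns (i,k) ∈ {(0,0), (1,0)} is det [[4, 26], [4, -10]] = -144 ≠ 0, so that unfolding has rank ≥ 2 and hence rank(T) ≥ 2 (CP rank is at least every unfolding rank, though it can be larger).
Upper bound: with S_k = T[:,:,k], the two rank-1 terms a₁b₁ᵀ, a₂b₂ᵀ are the rank-1 members of the pencil x·S₀ + y·S₁.
det(x·S₀ + y·S₁) is −144·x² + 216·xy − 72·y² = (-72)·(2·x − y)(x − y), vanishing at (x:y) = (1:2) and (1:1).
M₁ = S₀ + 2·S₁ = [[0, 0], [-18, 18]] = (-18)·(0, 1)(1, -1)ᵀ and M₂ = S₀ + S₁ = [[2, 2], [4, 4]] = 2·(1, 2)(1, 1)ᵀ, so take a₁ = (0, 1), b₁ = (1, -1), a₂ = (1, 2), b₂ = (1, 1).
Each slice is an integer combination of E₁ = a₁b₁ᵀ and E₂ = a₂b₂ᵀ: S₀ = 18·E₁ + 4·E₂, S₁ = −18·E₁ − 2·E₂; reading off coefficients, c₁ = (18, -18) and c₂ = (4, -2).
Hence T = (0, 1) ⊗ (1, -1) ⊗ (18, -18) + (1, 2) ⊗ (1, 1) ⊗ (4, -2), so rank(T) ≤ 2.
These bounds meet, so rank(T) = 2.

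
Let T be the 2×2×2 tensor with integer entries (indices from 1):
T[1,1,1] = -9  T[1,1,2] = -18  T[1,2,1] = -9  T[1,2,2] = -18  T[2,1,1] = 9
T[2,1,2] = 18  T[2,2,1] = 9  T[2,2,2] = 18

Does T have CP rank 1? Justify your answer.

Yes

If T = a ⊗ b ⊗ c then every fibre of T is a multiple of the corresponding factor, so read the factors off the fibres through the nonzero entry T[1,1,1] = -9.
The mode-1 fibre T[:,1,1] = [-9, 9] gives a = [1, -1] (primitive direction); the mode-2 fibre T[1,:,1] = [-9, -9] gives b = [1, 1]; then c[k] = T[1,1,k] / (a[1]·b[1]) = [-9, -18] / 1 = [-9, -18].
Expanding [1, -1] ⊗ [1, 1] ⊗ [-9, -18] reproduces all 8 entries of T, so T = [1, -1] ⊗ [1, 1] ⊗ [-9, -18] and rank(T) ≤ 1.
Equivalently every frontal slice T[:,:,k] is c[k] times the rank-1 matrix [1, -1] ⊗ [1, 1]. So T has rank 1 (it is nonzero).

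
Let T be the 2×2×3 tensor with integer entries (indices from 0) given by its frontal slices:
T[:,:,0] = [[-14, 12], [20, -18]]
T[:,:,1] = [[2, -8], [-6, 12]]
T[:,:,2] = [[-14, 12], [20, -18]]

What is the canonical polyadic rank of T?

Lower bound: the mode-3 unfolding of T (rows indexed by k, columns by (i,j) = (0,0), (0,1), (1,0), (1,1)) is [[-14, 12, 20, -18], [2, -8, -6, 12], [-14, 12, 20, -18]].
There the 2×2 minor on rows k ∈ {0, 1}, columns (i,j) ∈ {(0,0), (0,1)} is det [[-14, 12], [2, -8]] = 88 ≠ 0, so this unfolding has rank ≥ 2; CP rank is at least every unfolding rank, so rank(T) ≥ 2. (Flattening ranks never certify an upper bound on CP rank; for that we must actually write T with 2 rank-1 terms.)
Upper bound — finding two terms. Write S_k = T[:,:,k] for the frontal slices: S₀ = [[-14, 12], [20, -18]], S₁ = [[2, -8], [-6, 12]], S₂ = [[-14, 12], [20, -18]].
If T = a₁ ⊗ b₁ ⊗ c₁ + a₂ ⊗ b₂ ⊗ c₂ then each S_k = c₁[k]·a₁b₁ᵀ + c₂[k]·a₂b₂ᵀ. S₀ and S₁ are linearly independent, so a₁b₁ᵀ and a₂b₂ᵀ must span the same plane of matrices: they are the rank-1 matrices of the form x·S₀ + y·S₁.
det(x·S₀ + y·S₁) is 12·x² + 28·xy − 24·y² = 4·(x + 3·y)(3·x − 2·y), vanishing at (x:y) = (3:-1) and (2:3).
M₁ = 3·S₀ − S₁ = [[-44, 44], [66, -66]] = (-22)·[2, -3][1, -1]ᵀ and M₂ = 2·S₀ + 3·S₁ = [[-22, 0], [22, 0]] = (-22)·[1, -1][1, 0]ᵀ, so take a₁ = [2, -3], b₁ = [1, -1], a₂ = [1, -1], b₂ = [1, 0].
Each slice is an integer combination of E₁ = a₁b₁ᵀ and E₂ = a₂b₂ᵀ: S₀ = −6·E₁ − 2·E₂, S₁ = 4·E₁ − 6·E₂, S₂ = −6·E₁ − 2·E₂; reading off coefficients, c₁ = [-6, 4, -6] and c₂ = [-2, -6, -2].
Hence T = [2, -3] ⊗ [1, -1] ⊗ [-6, 4, -6] + [1, -1] ⊗ [1, 0] ⊗ [-2, -6, -2], so rank(T) ≤ 2.
These bounds meet, so rank(T) = 2.

2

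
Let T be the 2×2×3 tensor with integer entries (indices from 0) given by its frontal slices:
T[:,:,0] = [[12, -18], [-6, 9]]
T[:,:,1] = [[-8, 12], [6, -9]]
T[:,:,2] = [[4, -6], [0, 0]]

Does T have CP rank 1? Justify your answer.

No

The mode-1 unfolding of T (rows indexed by i, columns by (j,k) = (0,0), (0,1), (0,2), (1,0), (1,1), (1,2)) is [[12, -8, 4, -18, 12, -6], [-6, 6, 0, 9, -9, 0]].
There the 2×2 minor on rows i ∈ {0, 1}, columns (j,k) ∈ {(0,0), (0,1)} is det [[12, -8], [-6, 6]] = 24 ≠ 0, so this unfolding has rank ≥ 2; CP rank is at least every unfolding rank, so rank(T) ≥ 2.
In particular rank(T) ≥ 2 > 1, so T is not rank-1.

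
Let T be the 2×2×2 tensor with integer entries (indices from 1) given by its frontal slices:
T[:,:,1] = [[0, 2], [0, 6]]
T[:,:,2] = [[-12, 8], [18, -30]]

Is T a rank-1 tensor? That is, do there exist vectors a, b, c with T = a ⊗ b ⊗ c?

No

The mode-3 unfolding of T (rows indexed by k, columns by (i,j) = (1,1), (1,2), (2,1), (2,2)) is [[0, 2, 0, 6], [-12, 8, 18, -30]].
There the 2×2 minor on rows k ∈ {1, 2}, columns (i,j) ∈ {(1,1), (1,2)} is det [[0, 2], [-12, 8]] = 24 ≠ 0, so this unfolding has rank ≥ 2; CP rank is at least every unfolding rank, so rank(T) ≥ 2.
In particular rank(T) ≥ 2 > 1, so T is not rank-1.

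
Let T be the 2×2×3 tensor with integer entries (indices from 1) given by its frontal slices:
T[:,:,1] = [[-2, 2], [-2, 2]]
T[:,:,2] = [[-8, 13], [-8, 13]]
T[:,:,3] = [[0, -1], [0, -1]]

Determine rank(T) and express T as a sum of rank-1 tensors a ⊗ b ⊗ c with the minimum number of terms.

rank(T) = 2

Lower bound: the mode-2 unfolding of T (rows indexed by j, columns by (i,k) = (1,1), (1,2), (1,3), (2,1), (2,2), (2,3)) is [[-2, -8, 0, -2, -8, 0], [2, 13, -1, 2, 13, -1]].
There the 2×2 minor on rows j ∈ {1, 2}, columns (i,k) ∈ {(1,1), (1,2)} is det [[-2, -8], [2, 13]] = -10 ≠ 0, so this unfolding has rank ≥ 2; CP rank is at least every unfolding rank, so rank(T) ≥ 2. (Unfolding ranks only ever bound the CP rank from below — rank(T) can be strictly larger than all of them — so the matching upper bound has to come from an explicit 2-term decomposition.)
Upper bound — finding two terms. Every mode-1 slice of T is a multiple of one matrix: T[i,:,:] = a[i]·M with a = [1, 1] and M = [[-2, -8, 0], [2, 13, -1]] (rows indexed by j, columns by k). So it suffices to write M as a sum of two rank-1 matrices.
Splitting M by its rows (j = 1, 2), M = [1, 0][-2, -8, 0]ᵀ + [0, 1][2, 13, -1]ᵀ.
Hence T = [1, 1] ⊗ [1, 0] ⊗ [-2, -8, 0] + [1, 1] ⊗ [0, 1] ⊗ [2, 13, -1], so rank(T) ≤ 2.
These bounds meet, so rank(T) = 2.
Check entry T[2,1,2] = -8: (1)·(1)·(-8) + (1)·(0)·(13) = -8.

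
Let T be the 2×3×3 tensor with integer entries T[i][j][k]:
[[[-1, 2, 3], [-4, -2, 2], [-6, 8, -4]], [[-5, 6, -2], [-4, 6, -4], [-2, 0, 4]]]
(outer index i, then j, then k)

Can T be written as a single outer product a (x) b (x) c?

The mode-2 unfolding of T (rows indexed by j, columns by (i,k) = (0,0), (0,1), (0,2), (1,0), (1,1), (1,2)) is [[-1, 2, 3, -5, 6, -2], [-4, -2, 2, -4, 6, -4], [-6, 8, -4, -2, 0, 4]].
There the 3×3 minor on rows j ∈ {0, 1, 2}, columns (i,k) ∈ {(0,0), (0,1), (0,2)} is det [[-1, 2, 3], [-4, -2, 2], [-6, 8, -4]] = -180 ≠ 0, so this unfolding has rank ≥ 3; CP rank is at least every unfolding rank, so rank(T) ≥ 3.
In particular rank(T) ≥ 3 > 1, so T is not rank-1.

No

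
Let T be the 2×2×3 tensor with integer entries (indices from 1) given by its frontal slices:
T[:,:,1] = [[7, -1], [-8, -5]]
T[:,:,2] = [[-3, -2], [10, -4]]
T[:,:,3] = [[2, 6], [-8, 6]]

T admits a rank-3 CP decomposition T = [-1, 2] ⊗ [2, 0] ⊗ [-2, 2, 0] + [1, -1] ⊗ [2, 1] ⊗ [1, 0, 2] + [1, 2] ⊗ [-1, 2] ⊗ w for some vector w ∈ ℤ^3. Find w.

w = [-1, -1, 2]

Subtract the known terms from T to get the rank-1 residual R = [1, 2] ⊗ [-1, 2] ⊗ w, so R[i,j,k] = a[i]·b[j]·w[k]. Pick indices with nonzero a[1]·b[1] = (1)·(-1) = -1. Only the fibre through (1,1,·) is needed: R[1,1,:] = T[1,1,:] − Σₗ aₗ[1]bₗ[1]cₗ = [7, -3, 2] − (-1)·(2)·[-2, 2, 0] − (1)·(2)·[1, 0, 2] = [1, 1, -2]. Then w[k] = R[1,1,k] / -1 for each k, giving w = [1, 1, -2] / -1 = [-1, -1, 2].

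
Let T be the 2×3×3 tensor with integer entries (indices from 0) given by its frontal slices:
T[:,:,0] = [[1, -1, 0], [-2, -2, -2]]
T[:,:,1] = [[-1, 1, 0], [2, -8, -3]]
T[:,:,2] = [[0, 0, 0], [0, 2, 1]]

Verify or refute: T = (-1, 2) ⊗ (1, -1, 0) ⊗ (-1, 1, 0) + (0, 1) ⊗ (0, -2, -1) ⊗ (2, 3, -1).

Reconstruct entrywise from the claimed factors. For example, T[1,0,1] = 2 and Σₗ aₗ[1]bₗ[0]cₗ[1] = (2)·(1)·(1) + (1)·(0)·(3) = 2; checking all 18 entries, every one matches. The claim holds.

Yes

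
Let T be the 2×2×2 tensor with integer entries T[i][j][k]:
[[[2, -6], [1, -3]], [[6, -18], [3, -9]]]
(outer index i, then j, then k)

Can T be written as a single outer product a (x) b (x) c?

Yes

The mode-1 fibre T[:,0,0] = [2, 6] gives a = [1, 3] (primitive direction); the mode-2 fibre T[0,:,0] = [2, 1] gives b = [2, 1]; then c[k] = T[0,0,k] / (a[0]·b[0]) = [2, -6] / 2 = [1, -3].
Expanding [1, 3] (x) [2, 1] (x) [1, -3] reproduces all 8 entries of T, so T = [1, 3] (x) [2, 1] (x) [1, -3] and rank(T) ≤ 1.
Equivalently every frontal slice T[:,:,k] is c[k] times the rank-1 matrix [1, 3] (x) [2, 1]. So T has rank 1 (it is nonzero).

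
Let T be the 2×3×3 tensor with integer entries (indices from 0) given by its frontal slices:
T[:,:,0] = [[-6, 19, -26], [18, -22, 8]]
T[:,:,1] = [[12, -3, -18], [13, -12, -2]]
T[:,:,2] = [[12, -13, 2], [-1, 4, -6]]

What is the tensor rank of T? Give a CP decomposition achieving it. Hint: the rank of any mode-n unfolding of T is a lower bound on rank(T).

rank(T) = 2

Lower bound: the mode-2 unfolding of T (rows indexed by j, columns by (i,k) = (0,0), (0,1), (0,2), (1,0), (1,1), (1,2)) is [[-6, 12, 12, 18, 13, -1], [19, -3, -13, -22, -12, 4], [-26, -18, 2, 8, -2, -6]].
There the 2×2 minor on rows j ∈ {0, 1}, columns (i,k) ∈ {(0,0), (0,1)} is det [[-6, 12], [19, -3]] = -210 ≠ 0, so this unfolding has rank ≥ 2; CP rank is at least every unfolding rank, so rank(T) ≥ 2. (Flattening ranks never certify an upper bound on CP rank; for that we must actually write T with 2 rank-1 terms.)
Upper bound — finding two terms. Write S_k = T[:,:,k] for the frontal slices: S₀ = [[-6, 19, -26], [18, -22, 8]], S₁ = [[12, -3, -18], [13, -12, -2]], S₂ = [[12, -13, 2], [-1, 4, -6]].
If T = a₁ ∘ b₁ ∘ c₁ + a₂ ∘ b₂ ∘ c₂ then each S_k = c₁[k]·a₁b₁ᵀ + c₂[k]·a₂b₂ᵀ. S₀ and S₁ are linearly independent, so a₁b₁ᵀ and a₂b₂ᵀ must span the same plane of matrices: they are the rank-1 matrices of the form x·S₀ + y·S₁.
The 2×2 minor of x·S₀ + y·S₁ on rows {0,1}, columns {0,1} is −210·x² − 385·xy − 105·y² = (-35)·(2·x + 3·y)(3·x + y), vanishing at (x:y) = (3:-2) and (1:-3).
M₁ = 3·S₀ − 2·S₁ = [[-42, 63, -42], [28, -42, 28]] = (-7)·[3, -2][2, -3, 2]ᵀ and M₂ = S₀ − 3·S₁ = [[-42, 28, 28], [-21, 14, 14]] = (-7)·[2, 1][3, -2, -2]ᵀ, so take a₁ = [3, -2], b₁ = [2, -3, 2], a₂ = [2, 1], b₂ = [3, -2, -2].
Each slice is an integer combination of E₁ = a₁b₁ᵀ and E₂ = a₂b₂ᵀ: S₀ = −3·E₁ + 2·E₂, S₁ = −E₁ + 3·E₂, S₂ = E₁ + E₂; reading off coefficients, c₁ = [-3, -1, 1] and c₂ = [2, 3, 1].
Hence T = [3, -2] ∘ [2, -3, 2] ∘ [-3, -1, 1] + [2, 1] ∘ [3, -2, -2] ∘ [2, 3, 1], so rank(T) ≤ 2.
These bounds meet, so rank(T) = 2.
Check entry T[1,1,0] = -22: (-2)·(-3)·(-3) + (1)·(-2)·(2) = -22.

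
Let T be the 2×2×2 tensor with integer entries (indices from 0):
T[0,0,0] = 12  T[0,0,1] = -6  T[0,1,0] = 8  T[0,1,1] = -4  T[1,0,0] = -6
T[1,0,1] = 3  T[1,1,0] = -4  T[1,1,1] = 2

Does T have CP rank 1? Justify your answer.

The mode-1 fibre T[:,0,0] = [12, -6] gives a = (2, -1) (primitive direction); the mode-2 fibre T[0,:,0] = [12, 8] gives b = (3, 2); then c[k] = T[0,0,k] / (a[0]·b[0]) = [12, -6] / 6 = (2, -1).
Expanding (2, -1) ⊗ (3, 2) ⊗ (2, -1) reproduces all 8 entries of T, so T = (2, -1) ⊗ (3, 2) ⊗ (2, -1) and rank(T) ≤ 1.
Equivalently every frontal slice T[:,:,k] is c[k] times the rank-1 matrix (2, -1) ⊗ (3, 2). So T has rank 1 (it is nonzero).

Yes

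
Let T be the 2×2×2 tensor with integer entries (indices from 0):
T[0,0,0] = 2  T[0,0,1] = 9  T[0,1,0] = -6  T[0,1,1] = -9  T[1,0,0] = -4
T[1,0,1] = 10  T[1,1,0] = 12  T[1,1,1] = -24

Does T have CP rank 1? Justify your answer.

The mode-3 unfolding of T (rows indexed by k, columns by (i,j) = (0,0), (0,1), (1,0), (1,1)) is [[2, -6, -4, 12], [9, -9, 10, -24]].
There the 2×2 minor on rows k ∈ {0, 1}, columns (i,j) ∈ {(0,0), (0,1)} is det [[2, -6], [9, -9]] = 36 ≠ 0, so this unfolding has rank ≥ 2; CP rank is at least every unfolding rank, so rank(T) ≥ 2.
In particular rank(T) ≥ 2 > 1, so T is not rank-1.

No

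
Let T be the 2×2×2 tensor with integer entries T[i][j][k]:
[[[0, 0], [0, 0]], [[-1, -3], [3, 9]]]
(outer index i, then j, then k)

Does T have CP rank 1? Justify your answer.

Yes

If T = a ⊗ b ⊗ c then every fibre of T is a multiple of the corresponding factor, so read the factors off the fibres through the nonzero entry T[1,0,0] = -1.
The mode-1 fibre T[:,0,0] = [0, -1] gives a = [0, 1] (primitive direction); the mode-2 fibre T[1,:,0] = [-1, 3] gives b = [1, -3]; then c[k] = T[1,0,k] / (a[1]·b[0]) = [-1, -3] / 1 = [-1, -3].
Expanding [0, 1] ⊗ [1, -3] ⊗ [-1, -3] reproduces all 8 entries of T, so T = [0, 1] ⊗ [1, -3] ⊗ [-1, -3] and rank(T) ≤ 1.
Equivalently every frontal slice T[:,:,k] is c[k] times the rank-1 matrix [0, 1] ⊗ [1, -3]. So T has rank 1 (it is nonzero).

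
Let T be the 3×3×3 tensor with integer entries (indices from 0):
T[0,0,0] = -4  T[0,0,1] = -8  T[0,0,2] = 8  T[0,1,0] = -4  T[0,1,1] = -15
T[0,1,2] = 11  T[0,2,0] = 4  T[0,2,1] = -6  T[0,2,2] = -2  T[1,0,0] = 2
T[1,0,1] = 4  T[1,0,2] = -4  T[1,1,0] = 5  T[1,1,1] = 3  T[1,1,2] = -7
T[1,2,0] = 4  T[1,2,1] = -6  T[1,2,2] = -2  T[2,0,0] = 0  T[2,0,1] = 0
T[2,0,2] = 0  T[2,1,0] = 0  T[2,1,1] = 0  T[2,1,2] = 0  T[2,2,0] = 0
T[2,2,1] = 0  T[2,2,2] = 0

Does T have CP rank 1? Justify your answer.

The mode-1 unfolding of T (rows indexed by i, columns by (j,k) = (0,0), (0,1), (0,2), (1,0), (1,1), (1,2), (2,0), (2,1), (2,2)) is [[-4, -8, 8, -4, -15, 11, 4, -6, -2], [2, 4, -4, 5, 3, -7, 4, -6, -2], [0, 0, 0, 0, 0, 0, 0, 0, 0]].
There the 2×2 minor on rows i ∈ {0, 1}, columns (j,k) ∈ {(0,0), (1,0)} is det [[-4, -4], [2, 5]] = -12 ≠ 0, so this unfolding has rank ≥ 2; CP rank is at least every unfolding rank, so rank(T) ≥ 2.
In particular rank(T) ≥ 2 > 1, so T is not rank-1.

No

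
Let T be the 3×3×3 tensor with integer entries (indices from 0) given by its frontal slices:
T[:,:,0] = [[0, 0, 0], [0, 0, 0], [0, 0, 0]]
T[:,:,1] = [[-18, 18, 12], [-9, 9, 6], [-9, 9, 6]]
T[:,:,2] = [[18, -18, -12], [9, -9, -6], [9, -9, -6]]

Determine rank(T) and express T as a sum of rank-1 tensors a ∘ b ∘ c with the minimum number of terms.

Lower bound: T ≠ 0 (e.g. T[0,0,1] = -18), so rank(T) ≥ 1.
Upper bound: if T = a ∘ b ∘ c then every fibre of T is a multiple of the corresponding factor, so read the factors off the fibres through the nonzero entry T[0,0,1] = -18.
The mode-1 fibre T[:,0,1] = [-18, -9, -9] gives a = [2, 1, 1] (primitive direction); the mode-2 fibre T[0,:,1] = [-18, 18, 12] gives b = [3, -3, -2]; then c[k] = T[0,0,k] / (a[0]·b[0]) = [0, -18, 18] / 6 = [0, -3, 3].
Expanding [2, 1, 1] ∘ [3, -3, -2] ∘ [0, -3, 3] reproduces all 27 entries of T, so T = [2, 1, 1] ∘ [3, -3, -2] ∘ [0, -3, 3] and rank(T) ≤ 1.
These bounds meet, so rank(T) = 1.
Check entry T[2,1,1] = 9: (1)·(-3)·(-3) = 9.

rank(T) = 1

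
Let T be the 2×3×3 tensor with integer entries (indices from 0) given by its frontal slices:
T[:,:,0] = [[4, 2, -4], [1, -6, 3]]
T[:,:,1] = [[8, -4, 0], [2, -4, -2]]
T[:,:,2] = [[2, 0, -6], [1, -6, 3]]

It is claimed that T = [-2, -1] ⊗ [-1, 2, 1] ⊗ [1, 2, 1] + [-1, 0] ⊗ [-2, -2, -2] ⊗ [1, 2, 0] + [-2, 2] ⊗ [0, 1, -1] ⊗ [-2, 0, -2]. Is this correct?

Yes

Reconstruct entrywise from the claimed factors. For example, T[0,1,2] = 0 and Σₗ aₗ[0]bₗ[1]cₗ[2] = (-2)·(2)·(1) + (-1)·(-2)·(0) + (-2)·(1)·(-2) = 0; checking all 18 entries, every one matches. The claim holds.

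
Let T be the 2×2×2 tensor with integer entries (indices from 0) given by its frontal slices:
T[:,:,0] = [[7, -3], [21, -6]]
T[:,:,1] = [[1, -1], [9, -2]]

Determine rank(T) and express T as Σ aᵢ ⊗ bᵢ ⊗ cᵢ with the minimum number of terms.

Lower bound: in the mode-1 unfolding of T (rows indexed by i, columns by (j,k)) the 2×2 minor on rows i ∈ {0, 1}, columns (j,k) ∈ {(0,0), (0,1)} is det [[7, 1], [21, 9]] = 42 ≠ 0, so that unfolding has rank ≥ 2 and hence rank(T) ≥ 2 (CP rank is at least every unfolding rank, though it can be larger).
Upper bound: with S_k = T[:,:,k], the two rank-1 terms a₁b₁ᵀ, a₂b₂ᵀ are the rank-1 members of the pencil x·S₀ + y·S₁.
det(x·S₀ + y·S₁) is 21·x² + 28·xy + 7·y² = 7·(x + y)(3·x + y), vanishing at (x:y) = (1:-1) and (1:-3).
M₁ = S₀ − S₁ = [[6, -2], [12, -4]] = 2·[1, 2][3, -1]ᵀ and M₂ = S₀ − 3·S₁ = [[4, 0], [-6, 0]] = 2·[2, -3][1, 0]ᵀ, so take a₁ = [1, 2], b₁ = [3, -1], a₂ = [2, -3], b₂ = [1, 0].
Each slice is an integer combination of E₁ = a₁b₁ᵀ and E₂ = a₂b₂ᵀ: S₀ = 3·E₁ − E₂, S₁ = E₁ − E₂; reading off coefficients, c₁ = [3, 1] and c₂ = [-1, -1].
Hence T = [1, 2] ⊗ [3, -1] ⊗ [3, 1] + [2, -3] ⊗ [1, 0] ⊗ [-1, -1], so rank(T) ≤ 2.
These bounds meet, so rank(T) = 2.

rank(T) = 2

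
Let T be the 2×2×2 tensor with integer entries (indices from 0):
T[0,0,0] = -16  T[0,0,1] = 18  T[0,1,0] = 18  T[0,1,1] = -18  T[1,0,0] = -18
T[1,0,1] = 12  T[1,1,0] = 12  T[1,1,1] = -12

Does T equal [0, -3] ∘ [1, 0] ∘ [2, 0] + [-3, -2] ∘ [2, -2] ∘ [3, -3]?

No

Reconstruct entry (0,0,0) from the claimed factors: Σₗ aₗ[0]bₗ[0]cₗ[0] = (0)·(1)·(2) + (-3)·(2)·(3) = -18, but T[0,0,0] = -16. The claim is false.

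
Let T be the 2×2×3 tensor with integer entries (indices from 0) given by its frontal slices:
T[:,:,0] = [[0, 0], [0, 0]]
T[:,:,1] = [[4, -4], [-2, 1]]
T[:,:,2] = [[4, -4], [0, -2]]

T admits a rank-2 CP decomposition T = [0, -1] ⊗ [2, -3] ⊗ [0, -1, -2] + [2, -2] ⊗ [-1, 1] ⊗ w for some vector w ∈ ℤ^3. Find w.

Subtract the known terms from T to get the rank-1 residual R = [2, -2] ⊗ [-1, 1] ⊗ w, so R[i,j,k] = a[i]·b[j]·w[k]. Pick indices with nonzero a[0]·b[0] = (2)·(-1) = -2. Only the fibre through (0,0,·) is needed: R[0,0,:] = T[0,0,:] − Σₗ aₗ[0]bₗ[0]cₗ = [0, 4, 4] − (0)·(2)·[0, -1, -2] = [0, 4, 4]. Then w[k] = R[0,0,k] / -2 for each k, giving w = [0, 4, 4] / -2 = [0, -2, -2].

w = [0, -2, -2]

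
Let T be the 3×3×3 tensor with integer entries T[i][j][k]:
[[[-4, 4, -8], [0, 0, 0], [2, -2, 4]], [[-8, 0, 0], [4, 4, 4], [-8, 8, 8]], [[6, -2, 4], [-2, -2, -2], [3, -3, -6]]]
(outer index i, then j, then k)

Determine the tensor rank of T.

3

Lower bound: the mode-3 unfolding of T (rows indexed by k, columns by (i,j) = (0,0), (0,1), (0,2), (1,0), (1,1), (1,2), (2,0), (2,1), (2,2)) is [[-4, 0, 2, -8, 4, -8, 6, -2, 3], [4, 0, -2, 0, 4, 8, -2, -2, -3], [-8, 0, 4, 0, 4, 8, 4, -2, -6]].
There the 3×3 minor on rows k ∈ {0, 1, 2}, columns (i,j) ∈ {(0,0), (1,0), (1,1)} is det [[-4, -8, 4], [4, 0, 4], [-8, 0, 4]] = 384 ≠ 0, so this unfolding has rank ≥ 3; CP rank is at least every unfolding rank, so rank(T) ≥ 3. (Flattening ranks never certify an upper bound on CP rank; for that we must actually write T with 3 rank-1 terms.)
Upper bound: T is a sum of 3 rank-1 terms, T = (0, 2, -1) ⊗ (0, 1, 2) ⊗ (0, 2, 2) + (0, 2, -1) ⊗ (2, -1, 2) ⊗ (-2, 0, 0) + (2, 0, -1) ⊗ (2, 0, -1) ⊗ (-1, 1, -2) (written with every a and b primitive with positive leading entry and the scale carried by c; CP decompositions are not unique, and this one is verified by expanding entrywise), so rank(T) ≤ 3.
These bounds meet, so rank(T) = 3.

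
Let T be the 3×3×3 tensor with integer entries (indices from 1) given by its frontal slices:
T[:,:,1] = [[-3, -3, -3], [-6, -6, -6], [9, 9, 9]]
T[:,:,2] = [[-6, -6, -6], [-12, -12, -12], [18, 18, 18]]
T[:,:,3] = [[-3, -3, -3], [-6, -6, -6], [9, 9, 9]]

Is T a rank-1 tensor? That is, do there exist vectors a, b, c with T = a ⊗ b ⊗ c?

Yes

The mode-1 fibre T[:,1,1] = [-3, -6, 9] gives a = [1, 2, -3] (primitive direction); the mode-2 fibre T[1,:,1] = [-3, -3, -3] gives b = [1, 1, 1]; then c[k] = T[1,1,k] / (a[1]·b[1]) = [-3, -6, -3] / 1 = [-3, -6, -3].
Expanding [1, 2, -3] ⊗ [1, 1, 1] ⊗ [-3, -6, -3] reproduces all 27 entries of T, so T = [1, 2, -3] ⊗ [1, 1, 1] ⊗ [-3, -6, -3] and rank(T) ≤ 1.
Equivalently every frontal slice T[:,:,k] is c[k] times the rank-1 matrix [1, 2, -3] ⊗ [1, 1, 1]. So T has rank 1 (it is nonzero).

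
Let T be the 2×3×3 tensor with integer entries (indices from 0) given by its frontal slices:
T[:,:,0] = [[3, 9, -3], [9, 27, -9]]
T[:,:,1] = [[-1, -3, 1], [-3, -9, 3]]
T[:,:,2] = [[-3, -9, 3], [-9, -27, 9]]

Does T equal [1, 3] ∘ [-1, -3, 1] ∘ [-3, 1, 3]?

Reconstruct entrywise from the claimed factors. For example, T[1,2,0] = -9 and Σₗ aₗ[1]bₗ[2]cₗ[0] = (3)·(1)·(-3) = -9; checking all 18 entries, every one matches. The claim holds.

Yes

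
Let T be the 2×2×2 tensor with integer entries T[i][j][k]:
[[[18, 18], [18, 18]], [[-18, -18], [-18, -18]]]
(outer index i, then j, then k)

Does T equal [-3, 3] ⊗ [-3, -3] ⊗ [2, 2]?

Reconstruct entrywise from the claimed factors. For example, T[1,1,0] = -18 and Σₗ aₗ[1]bₗ[1]cₗ[0] = (3)·(-3)·(2) = -18; checking all 8 entries, every one matches. The claim holds.

Yes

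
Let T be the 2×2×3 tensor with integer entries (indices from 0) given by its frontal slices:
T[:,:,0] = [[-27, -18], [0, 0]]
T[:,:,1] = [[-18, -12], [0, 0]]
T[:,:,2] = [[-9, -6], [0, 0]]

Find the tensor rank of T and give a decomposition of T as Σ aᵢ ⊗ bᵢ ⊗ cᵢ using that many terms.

rank(T) = 1

Lower bound: T ≠ 0 (e.g. T[0,0,0] = -27), so rank(T) ≥ 1.
Upper bound: the mode-1 fibre T[:,0,0] = [-27, 0] gives a = [1, 0] (primitive direction); the mode-2 fibre T[0,:,0] = [-27, -18] gives b = [3, 2]; then c[k] = T[0,0,k] / (a[0]·b[0]) = [-27, -18, -9] / 3 = [-9, -6, -3].
Expanding [1, 0] ⊗ [3, 2] ⊗ [-9, -6, -3] reproduces all 12 entries of T, so T = [1, 0] ⊗ [3, 2] ⊗ [-9, -6, -3] and rank(T) ≤ 1.
These bounds meet, so rank(T) = 1.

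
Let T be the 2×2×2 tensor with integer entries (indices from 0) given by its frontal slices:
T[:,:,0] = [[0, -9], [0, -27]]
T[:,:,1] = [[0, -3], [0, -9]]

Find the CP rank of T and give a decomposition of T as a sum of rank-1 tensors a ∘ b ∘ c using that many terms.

Lower bound: T ≠ 0 (e.g. T[0,1,0] = -9), so rank(T) ≥ 1.
Upper bound: if T = a ∘ b ∘ c then every fibre of T is a multiple of the corresponding factor, so read the factors off the fibres through the nonzero entry T[0,1,0] = -9.
The mode-1 fibre T[:,1,0] = [-9, -27] gives a = (1, 3) (primitive direction); the mode-2 fibre T[0,:,0] = [0, -9] gives b = (0, 1); then c[k] = T[0,1,k] / (a[0]·b[1]) = [-9, -3] / 1 = (-9, -3).
Expanding (1, 3) ∘ (0, 1) ∘ (-9, -3) reproduces all 8 entries of T, so T = (1, 3) ∘ (0, 1) ∘ (-9, -3) and rank(T) ≤ 1.
These bounds meet, so rank(T) = 1.
Check entry T[0,0,0] = 0: (1)·(0)·(-9) = 0.

rank(T) = 1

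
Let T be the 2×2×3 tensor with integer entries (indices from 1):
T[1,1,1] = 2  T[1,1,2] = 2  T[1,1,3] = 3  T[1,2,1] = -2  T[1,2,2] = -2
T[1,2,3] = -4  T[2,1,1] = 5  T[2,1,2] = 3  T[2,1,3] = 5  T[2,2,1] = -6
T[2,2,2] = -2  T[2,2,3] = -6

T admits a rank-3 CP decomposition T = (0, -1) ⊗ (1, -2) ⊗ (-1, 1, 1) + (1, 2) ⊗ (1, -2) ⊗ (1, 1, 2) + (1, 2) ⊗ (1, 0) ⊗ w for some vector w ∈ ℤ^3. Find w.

Subtract the known terms from T to get the rank-1 residual R = (1, 2) ⊗ (1, 0) ⊗ w, so R[i,j,k] = a[i]·b[j]·w[k]. Pick indices with nonzero a[1]·b[1] = (1)·(1) = 1. Only the fibre through (1,1,·) is needed: R[1,1,:] = T[1,1,:] − Σₗ aₗ[1]bₗ[1]cₗ = [2, 2, 3] − (0)·(1)·(-1, 1, 1) − (1)·(1)·(1, 1, 2) = [1, 1, 1]. Then w[k] = R[1,1,k] / 1 for each k, giving w = [1, 1, 1] / 1 = (1, 1, 1).

w = (1, 1, 1)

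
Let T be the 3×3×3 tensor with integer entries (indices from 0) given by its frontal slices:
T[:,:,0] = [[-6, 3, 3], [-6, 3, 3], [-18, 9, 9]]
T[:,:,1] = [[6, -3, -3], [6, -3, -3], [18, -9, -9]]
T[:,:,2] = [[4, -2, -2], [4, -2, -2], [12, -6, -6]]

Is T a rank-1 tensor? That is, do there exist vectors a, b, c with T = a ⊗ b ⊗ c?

Yes

If T = a ⊗ b ⊗ c then every fibre of T is a multiple of the corresponding factor, so read the factors off the fibres through the nonzero entry T[0,0,0] = -6.
The mode-1 fibre T[:,0,0] = [-6, -6, -18] gives a = [1, 1, 3] (primitive direction); the mode-2 fibre T[0,:,0] = [-6, 3, 3] gives b = [2, -1, -1]; then c[k] = T[0,0,k] / (a[0]·b[0]) = [-6, 6, 4] / 2 = [-3, 3, 2].
Expanding [1, 1, 3] ⊗ [2, -1, -1] ⊗ [-3, 3, 2] reproduces all 27 entries of T, so T = [1, 1, 3] ⊗ [2, -1, -1] ⊗ [-3, 3, 2] and rank(T) ≤ 1.
Equivalently every frontal slice T[:,:,k] is c[k] times the rank-1 matrix [1, 1, 3] ⊗ [2, -1, -1]. So T has rank 1 (it is nonzero).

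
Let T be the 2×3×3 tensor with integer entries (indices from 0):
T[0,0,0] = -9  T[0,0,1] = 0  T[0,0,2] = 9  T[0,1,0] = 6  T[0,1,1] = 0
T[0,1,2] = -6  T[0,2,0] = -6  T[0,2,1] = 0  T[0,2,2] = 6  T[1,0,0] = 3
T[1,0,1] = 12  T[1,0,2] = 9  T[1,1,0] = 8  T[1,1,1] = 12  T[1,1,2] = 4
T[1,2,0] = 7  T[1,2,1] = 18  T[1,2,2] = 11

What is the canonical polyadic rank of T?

2

Lower bound: in the mode-2 unfolding of T (rows indexed by j, columns by (i,k)) the 2×2 minor on rows j ∈ {0, 1}, columns (i,k) ∈ {(0,0), (1,0)} is det [[-9, 3], [6, 8]] = -90 ≠ 0, so that unfolding has rank ≥ 2 and hence rank(T) ≥ 2 (CP rank is at least every unfolding rank, though it can be larger).
Upper bound: with S_k = T[:,:,k], the two rank-1 terms a₁b₁ᵀ, a₂b₂ᵀ are the rank-1 members of the pencil x·S₀ + y·S₁.
The 2×2 minor of x·S₀ + y·S₁ on rows {0,1}, columns {0,1} is −90·x² − 180·xy = (-90)·(x + 2·y)(x), vanishing at (x:y) = (2:-1) and (0:1).
M₁ = 2·S₀ − S₁ = [[-18, 12, -12], [-6, 4, -4]] = (-2)·[3, 1][3, -2, 2]ᵀ and M₂ = S₁ = [[0, 0, 0], [12, 12, 18]] = 6·[0, 1][2, 2, 3]ᵀ, so take a₁ = [3, 1], b₁ = [3, -2, 2], a₂ = [0, 1], b₂ = [2, 2, 3].
Each slice is an integer combination of E₁ = a₁b₁ᵀ and E₂ = a₂b₂ᵀ: S₀ = −E₁ + 3·E₂, S₁ = 6·E₂, S₂ = E₁ + 3·E₂; reading off coefficients, c₁ = [-1, 0, 1] and c₂ = [3, 6, 3].
Hence T = [3, 1] (x) [3, -2, 2] (x) [-1, 0, 1] + [0, 1] (x) [2, 2, 3] (x) [3, 6, 3], so rank(T) ≤ 2.
These bounds meet, so rank(T) = 2.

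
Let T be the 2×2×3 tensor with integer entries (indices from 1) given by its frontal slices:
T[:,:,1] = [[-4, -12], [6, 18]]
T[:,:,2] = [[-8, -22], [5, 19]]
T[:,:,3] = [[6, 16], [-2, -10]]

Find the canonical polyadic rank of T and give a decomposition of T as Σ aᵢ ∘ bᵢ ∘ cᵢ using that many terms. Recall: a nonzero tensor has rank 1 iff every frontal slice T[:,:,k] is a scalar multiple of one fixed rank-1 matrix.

rank(T) = 2

Lower bound: in the mode-3 unfolding of T (rows indexed by k, columns by (i,j)) the 2×2 minor on rows k ∈ {1, 2}, columns (i,j) ∈ {(1,1), (1,2)} is det [[-4, -12], [-8, -22]] = -8 ≠ 0, so that unfolding has rank ≥ 2 and hence rank(T) ≥ 2 (CP rank is at least every unfolding rank, though it can be larger).
Upper bound: with S_k = T[:,:,k], the two rank-1 terms a₁b₁ᵀ, a₂b₂ᵀ are the rank-1 members of the pencil x·S₁ + y·S₂.
det(x·S₁ + y·S₂) is −28·xy − 42·y² = (-14)·(2·x + 3·y)(y), vanishing at (x:y) = (3:-2) and (1:0).
M₁ = 3·S₁ − 2·S₂ = [[4, 8], [8, 16]] = 4·[1, 2][1, 2]ᵀ and M₂ = S₁ = [[-4, -12], [6, 18]] = (-2)·[2, -3][1, 3]ᵀ, so take a₁ = [1, 2], b₁ = [1, 2], a₂ = [2, -3], b₂ = [1, 3].
Each slice is an integer combination of E₁ = a₁b₁ᵀ and E₂ = a₂b₂ᵀ: S₁ = −2·E₂, S₂ = −2·E₁ − 3·E₂, S₃ = 2·E₁ + 2·E₂; reading off coefficients, c₁ = [0, -2, 2] and c₂ = [-2, -3, 2].
Hence T = [1, 2] ∘ [1, 2] ∘ [0, -2, 2] + [2, -3] ∘ [1, 3] ∘ [-2, -3, 2], so rank(T) ≤ 2.
These bounds meet, so rank(T) = 2.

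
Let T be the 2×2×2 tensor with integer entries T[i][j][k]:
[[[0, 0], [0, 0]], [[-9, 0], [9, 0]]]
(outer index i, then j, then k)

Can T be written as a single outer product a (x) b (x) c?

Yes

If T = a (x) b (x) c then every fibre of T is a multiple of the corresponding factor, so read the factors off the fibres through the nonzero entry T[1,0,0] = -9.
The mode-1 fibre T[:,0,0] = [0, -9] gives a = [0, 1] (primitive direction); the mode-2 fibre T[1,:,0] = [-9, 9] gives b = [1, -1]; then c[k] = T[1,0,k] / (a[1]·b[0]) = [-9, 0] / 1 = [-9, 0].
Expanding [0, 1] (x) [1, -1] (x) [-9, 0] reproduces all 8 entries of T, so T = [0, 1] (x) [1, -1] (x) [-9, 0] and rank(T) ≤ 1.
Equivalently every frontal slice T[:,:,k] is c[k] times the rank-1 matrix [0, 1] (x) [1, -1]. So T has rank 1 (it is nonzero).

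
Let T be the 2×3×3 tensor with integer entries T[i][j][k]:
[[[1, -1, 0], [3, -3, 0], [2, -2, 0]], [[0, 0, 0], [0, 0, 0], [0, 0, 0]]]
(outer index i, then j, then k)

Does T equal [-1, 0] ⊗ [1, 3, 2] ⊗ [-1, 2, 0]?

No

Reconstruct entry (0,0,1) from the claimed factors: Σₗ aₗ[0]bₗ[0]cₗ[1] = (-1)·(1)·(2) = -2, but T[0,0,1] = -1. The claim is false.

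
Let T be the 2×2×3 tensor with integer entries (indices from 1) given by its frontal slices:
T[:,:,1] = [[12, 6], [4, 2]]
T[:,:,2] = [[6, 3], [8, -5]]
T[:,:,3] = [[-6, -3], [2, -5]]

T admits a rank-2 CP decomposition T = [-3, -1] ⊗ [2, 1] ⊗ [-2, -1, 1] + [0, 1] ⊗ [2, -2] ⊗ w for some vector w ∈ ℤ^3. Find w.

w = [0, 3, 2]

Subtract the known terms from T to get the rank-1 residual R = [0, 1] ⊗ [2, -2] ⊗ w, so R[i,j,k] = a[i]·b[j]·w[k]. Pick indices with nonzero a[2]·b[1] = (1)·(2) = 2. Only the fibre through (2,1,·) is needed: R[2,1,:] = T[2,1,:] − Σₗ aₗ[2]bₗ[1]cₗ = [4, 8, 2] − (-1)·(2)·[-2, -1, 1] = [0, 6, 4]. Then w[k] = R[2,1,k] / 2 for each k, giving w = [0, 6, 4] / 2 = [0, 3, 2].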